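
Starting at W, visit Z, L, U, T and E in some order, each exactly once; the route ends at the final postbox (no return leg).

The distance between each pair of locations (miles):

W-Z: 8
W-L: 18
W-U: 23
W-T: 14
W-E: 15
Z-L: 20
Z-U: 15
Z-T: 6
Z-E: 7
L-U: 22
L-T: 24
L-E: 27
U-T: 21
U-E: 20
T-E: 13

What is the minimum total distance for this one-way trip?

Minimum one-way distance = 69 miles.

There are 5! = 120 possible orderings.
W → Z → L → U → T → E: 8+20+22+21+13 = 84
W → Z → L → U → E → T: 8+20+22+20+13 = 83
W → Z → L → T → U → E: 8+20+24+21+20 = 93
W → Z → L → T → E → U: 8+20+24+13+20 = 85
W → Z → L → E → U → T: 8+20+27+20+21 = 96
W → Z → L → E → T → U: 8+20+27+13+21 = 89
W → Z → U → L → T → E: 8+15+22+24+13 = 82
W → Z → U → L → E → T: 8+15+22+27+13 = 85
W → Z → U → T → L → E: 8+15+21+24+27 = 95
W → Z → U → T → E → L: 8+15+21+13+27 = 84
W → Z → U → E → L → T: 8+15+20+27+24 = 94
W → Z → U → E → T → L: 8+15+20+13+24 = 80
W → Z → T → L → U → E: 8+6+24+22+20 = 80
W → Z → T → L → E → U: 8+6+24+27+20 = 85
… (106 more)
W → Z → T → E → U → L: 8+6+13+20+22 = 69  ← best
The minimum is 69.
One shortest path: W → Z → T → E → U → L.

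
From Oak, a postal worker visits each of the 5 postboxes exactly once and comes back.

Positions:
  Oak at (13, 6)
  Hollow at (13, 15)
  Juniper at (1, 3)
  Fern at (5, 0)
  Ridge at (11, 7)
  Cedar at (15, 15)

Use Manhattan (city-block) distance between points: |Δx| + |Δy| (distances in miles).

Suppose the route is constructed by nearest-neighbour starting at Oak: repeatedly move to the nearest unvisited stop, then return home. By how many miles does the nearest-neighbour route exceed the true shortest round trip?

Oak: Ridge=3, Hollow=9, Cedar=11, Fern=14, Juniper=15 ⇒ Ridge
Ridge: Hollow=10, Cedar=12, Fern=13, Juniper=14 ⇒ Hollow
Hollow: Cedar=2, Fern=23, Juniper=24 ⇒ Cedar
Cedar: Fern=25, Juniper=26 ⇒ Fern
Fern: Juniper=7 ⇒ Juniper
NN route Oak → Ridge → Hollow → Cedar → Fern → Juniper → Oak costs 62.
Optimal: Oak → Hollow → Cedar → Ridge → Juniper → Fern → Oak costs 58 (by enumerating all 60 distinct tours).
Excess = 62 − 58 = 4.

4 miles longer than the optimal tour.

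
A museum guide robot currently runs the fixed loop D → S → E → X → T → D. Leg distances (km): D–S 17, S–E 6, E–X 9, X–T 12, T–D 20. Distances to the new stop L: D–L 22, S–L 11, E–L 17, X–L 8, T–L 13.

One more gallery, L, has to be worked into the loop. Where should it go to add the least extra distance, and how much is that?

Insertion cost between consecutive stops i–j is d(i,L) + d(L,j) − d(i,j):
  between D and S: 22 + 11 − 17 = 16
  between S and E: 11 + 17 − 6 = 22
  between E and X: 17 + 8 − 9 = 16
  between X and T: 8 + 13 − 12 = 9
  between T and D: 13 + 22 − 20 = 15
Cheapest insertion is between X and T, adding 9.
New total = 64 + 9 = 73.

Adding 9 km by placing L on the X–T leg.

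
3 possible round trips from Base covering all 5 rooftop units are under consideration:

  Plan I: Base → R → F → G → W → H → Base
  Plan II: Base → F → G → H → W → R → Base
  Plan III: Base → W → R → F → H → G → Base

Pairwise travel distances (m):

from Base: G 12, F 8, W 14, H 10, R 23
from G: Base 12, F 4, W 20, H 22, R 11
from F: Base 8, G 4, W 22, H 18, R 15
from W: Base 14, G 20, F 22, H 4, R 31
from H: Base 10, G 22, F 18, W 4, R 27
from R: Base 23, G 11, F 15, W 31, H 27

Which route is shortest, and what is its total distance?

Plan I: 23 + 15 + 4 + 20 + 4 + 10 = 76
Plan II: 8 + 4 + 22 + 4 + 31 + 23 = 92
Plan III: 14 + 31 + 15 + 18 + 22 + 12 = 112

76 m — Plan I is the shortest.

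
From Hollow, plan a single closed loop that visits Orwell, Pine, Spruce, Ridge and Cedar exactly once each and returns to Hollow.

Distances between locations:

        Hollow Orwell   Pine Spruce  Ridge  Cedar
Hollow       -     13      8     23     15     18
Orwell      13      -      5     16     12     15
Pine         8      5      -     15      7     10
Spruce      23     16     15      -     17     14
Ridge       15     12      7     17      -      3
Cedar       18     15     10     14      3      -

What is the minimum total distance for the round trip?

There are 60 distinct closed tours to check (reversals are equivalent).
Hollow-Orwell-Pine-Spruce-Ridge-Cedar-Hollow: 13+5+15+17+3+18 = 71
Hollow-Orwell-Pine-Spruce-Cedar-Ridge-Hollow: 13+5+15+14+3+15 = 65
Hollow-Orwell-Pine-Ridge-Spruce-Cedar-Hollow: 13+5+7+17+14+18 = 74
Hollow-Orwell-Pine-Ridge-Cedar-Spruce-Hollow: 13+5+7+3+14+23 = 65
Hollow-Orwell-Pine-Cedar-Spruce-Ridge-Hollow: 13+5+10+14+17+15 = 74
Hollow-Orwell-Pine-Cedar-Ridge-Spruce-Hollow: 13+5+10+3+17+23 = 71
Hollow-Orwell-Spruce-Pine-Ridge-Cedar-Hollow: 13+16+15+7+3+18 = 72
Hollow-Orwell-Spruce-Pine-Cedar-Ridge-Hollow: 13+16+15+10+3+15 = 72
Hollow-Orwell-Spruce-Ridge-Pine-Cedar-Hollow: 13+16+17+7+10+18 = 81
Hollow-Orwell-Spruce-Ridge-Cedar-Pine-Hollow: 13+16+17+3+10+8 = 67
Hollow-Orwell-Spruce-Cedar-Pine-Ridge-Hollow: 13+16+14+10+7+15 = 75
Hollow-Orwell-Spruce-Cedar-Ridge-Pine-Hollow: 13+16+14+3+7+8 = 61
Hollow-Orwell-Ridge-Pine-Spruce-Cedar-Hollow: 13+12+7+15+14+18 = 79
Hollow-Orwell-Ridge-Pine-Cedar-Spruce-Hollow: 13+12+7+10+14+23 = 79
… (46 more)
The minimum is 61.
One optimal route: Hollow → Orwell → Spruce → Cedar → Ridge → Pine → Hollow (or its reverse).

Shortest round trip = 61.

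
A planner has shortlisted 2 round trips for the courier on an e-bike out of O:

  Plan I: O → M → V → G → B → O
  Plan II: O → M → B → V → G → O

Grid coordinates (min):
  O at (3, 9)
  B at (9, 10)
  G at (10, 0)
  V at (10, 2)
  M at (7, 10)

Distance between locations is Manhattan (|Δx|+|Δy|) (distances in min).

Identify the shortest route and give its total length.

Plan I: 5 + 11 + 2 + 11 + 7 = 36
Plan II: 5 + 2 + 9 + 2 + 16 = 34

34 min — Plan II is the shortest.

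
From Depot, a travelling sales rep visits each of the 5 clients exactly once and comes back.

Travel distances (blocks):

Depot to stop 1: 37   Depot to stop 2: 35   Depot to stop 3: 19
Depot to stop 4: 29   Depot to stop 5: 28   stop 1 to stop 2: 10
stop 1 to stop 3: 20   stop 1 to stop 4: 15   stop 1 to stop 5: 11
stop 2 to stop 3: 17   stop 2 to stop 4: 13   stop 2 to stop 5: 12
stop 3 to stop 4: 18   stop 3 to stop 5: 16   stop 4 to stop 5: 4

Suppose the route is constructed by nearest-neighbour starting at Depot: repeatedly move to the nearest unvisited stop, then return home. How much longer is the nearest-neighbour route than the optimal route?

9 blocks longer than the optimal tour.

From Depot: stop 3=19, stop 5=28, stop 4=29, stop 2=35, stop 1=37 → choose stop 3 (19).
From stop 3: stop 5=16, stop 2=17, stop 4=18, stop 1=20 → choose stop 5 (16).
From stop 5: stop 4=4, stop 1=11, stop 2=12 → choose stop 4 (4).
From stop 4: stop 2=13, stop 1=15 → choose stop 2 (13).
From stop 2: stop 1=10 → choose stop 1 (10).
NN route Depot → stop 3 → stop 5 → stop 4 → stop 2 → stop 1 → Depot costs 99.
Optimal: Depot → stop 3 → stop 2 → stop 1 → stop 5 → stop 4 → Depot costs 90 (by enumerating all 60 distinct tours).
Excess = 99 − 90 = 9.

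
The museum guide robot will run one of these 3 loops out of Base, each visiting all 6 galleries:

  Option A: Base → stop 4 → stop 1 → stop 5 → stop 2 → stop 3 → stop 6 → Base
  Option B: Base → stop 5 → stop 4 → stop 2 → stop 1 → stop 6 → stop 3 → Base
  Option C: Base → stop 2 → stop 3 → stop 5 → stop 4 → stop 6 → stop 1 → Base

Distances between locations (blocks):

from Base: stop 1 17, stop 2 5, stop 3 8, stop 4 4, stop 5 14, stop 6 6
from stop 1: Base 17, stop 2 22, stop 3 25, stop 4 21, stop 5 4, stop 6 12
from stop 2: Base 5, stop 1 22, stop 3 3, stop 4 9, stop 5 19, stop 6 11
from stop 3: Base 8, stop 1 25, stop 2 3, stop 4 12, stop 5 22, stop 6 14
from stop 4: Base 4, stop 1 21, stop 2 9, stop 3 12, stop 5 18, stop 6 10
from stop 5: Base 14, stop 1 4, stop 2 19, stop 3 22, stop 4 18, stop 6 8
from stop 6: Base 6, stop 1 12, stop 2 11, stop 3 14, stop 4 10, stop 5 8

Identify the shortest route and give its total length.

71 blocks — Option A is the shortest.

Option A: 4 + 21 + 4 + 19 + 3 + 14 + 6 = 71
Option B: 14 + 18 + 9 + 22 + 12 + 14 + 8 = 97
Option C: 5 + 3 + 22 + 18 + 10 + 12 + 17 = 87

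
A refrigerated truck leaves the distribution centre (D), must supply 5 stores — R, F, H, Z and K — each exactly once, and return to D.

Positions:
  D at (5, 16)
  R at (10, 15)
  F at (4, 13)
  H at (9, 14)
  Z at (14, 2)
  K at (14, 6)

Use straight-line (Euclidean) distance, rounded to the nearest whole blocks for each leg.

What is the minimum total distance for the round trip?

With 5 stops there are 5!/2 = 60 distinct round trips (a route and its reverse cost the same).
D-R-F-H-Z-K-D: 5+6+5+13+4+13 = 46
D-R-F-H-K-Z-D: 5+6+5+9+4+17 = 46
D-R-F-Z-H-K-D: 5+6+15+13+9+13 = 61
D-R-F-Z-K-H-D: 5+6+15+4+9+4 = 43
D-R-F-K-H-Z-D: 5+6+12+9+13+17 = 62
D-R-F-K-Z-H-D: 5+6+12+4+13+4 = 44
D-R-H-F-Z-K-D: 5+1+5+15+4+13 = 43
D-R-H-F-K-Z-D: 5+1+5+12+4+17 = 44
D-R-H-Z-F-K-D: 5+1+13+15+12+13 = 59
D-R-H-Z-K-F-D: 5+1+13+4+12+3 = 38
D-R-H-K-F-Z-D: 5+1+9+12+15+17 = 59
D-R-H-K-Z-F-D: 5+1+9+4+15+3 = 37
D-R-Z-F-H-K-D: 5+14+15+5+9+13 = 61
D-R-Z-F-K-H-D: 5+14+15+12+9+4 = 59
… (46 more)
The minimum is 37.
One optimal route: D → R → H → K → Z → F → D (or its reverse).

37 blocks — the shortest possible round trip.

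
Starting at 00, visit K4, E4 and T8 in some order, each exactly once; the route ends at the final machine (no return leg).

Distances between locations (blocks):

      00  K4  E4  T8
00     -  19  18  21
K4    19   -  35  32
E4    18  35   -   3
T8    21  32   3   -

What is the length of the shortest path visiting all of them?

There are 3! = 6 possible orderings.
00 - K4 - E4 - T8: 19+35+3 = 57
00 - K4 - T8 - E4: 19+32+3 = 54
00 - E4 - K4 - T8: 18+35+32 = 85
00 - E4 - T8 - K4: 18+3+32 = 53
00 - T8 - K4 - E4: 21+32+35 = 88
00 - T8 - E4 - K4: 21+3+35 = 59
The minimum is 53.
One shortest path: 00 → E4 → T8 → K4.

53 blocks — the minimum one-way total.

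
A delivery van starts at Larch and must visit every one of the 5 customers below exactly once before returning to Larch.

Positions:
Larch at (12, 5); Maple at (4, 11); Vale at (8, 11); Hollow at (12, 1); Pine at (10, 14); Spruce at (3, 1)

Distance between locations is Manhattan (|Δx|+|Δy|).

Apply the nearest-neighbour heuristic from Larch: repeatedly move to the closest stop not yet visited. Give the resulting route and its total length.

44 along Larch → Hollow → Spruce → Maple → Vale → Pine → Larch.

At Larch the remaining stops are Hollow 4, Vale 10, Pine 11, Spruce 13, Maple 14; go to Hollow.
At Hollow the remaining stops are Spruce 9, Vale 14, Pine 15, Maple 18; go to Spruce.
At Spruce the remaining stops are Maple 11, Vale 15, Pine 20; go to Maple.
At Maple the remaining stops are Vale 4, Pine 9; go to Vale.
At Vale the remaining stops are Pine 5; go to Pine.
Return Pine→Larch: 11.
Total = 4 + 9 + 11 + 4 + 5 + 11 = 44.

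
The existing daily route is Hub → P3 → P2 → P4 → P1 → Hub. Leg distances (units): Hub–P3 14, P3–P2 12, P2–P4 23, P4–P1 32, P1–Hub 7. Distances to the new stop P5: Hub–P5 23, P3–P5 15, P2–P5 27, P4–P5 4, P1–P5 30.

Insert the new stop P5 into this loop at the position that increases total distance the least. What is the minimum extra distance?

Adding 2 by placing P5 on the P4–P1 leg.

Insertion cost between consecutive stops i–j is d(i,P5) + d(P5,j) − d(i,j):
  between Hub and P3: 23 + 15 − 14 = 24
  between P3 and P2: 15 + 27 − 12 = 30
  between P2 and P4: 27 + 4 − 23 = 8
  between P4 and P1: 4 + 30 − 32 = 2
  between P1 and Hub: 30 + 23 − 7 = 46
Cheapest insertion is between P4 and P1, adding 2.
New total = 88 + 2 = 90.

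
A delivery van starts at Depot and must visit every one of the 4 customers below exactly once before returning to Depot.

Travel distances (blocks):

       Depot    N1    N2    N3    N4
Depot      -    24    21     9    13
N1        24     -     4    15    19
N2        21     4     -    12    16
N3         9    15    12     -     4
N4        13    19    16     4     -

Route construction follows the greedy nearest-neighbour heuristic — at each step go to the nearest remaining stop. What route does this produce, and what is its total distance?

57 blocks along Depot → N3 → N4 → N2 → N1 → Depot.

At Depot the remaining stops are N3 9, N4 13, N2 21, N1 24; go to N3.
At N3 the remaining stops are N4 4, N2 12, N1 15; go to N4.
At N4 the remaining stops are N2 16, N1 19; go to N2.
At N2 the remaining stops are N1 4; go to N1.
Return N1→Depot: 24.
Total = 9 + 4 + 16 + 4 + 24 = 57.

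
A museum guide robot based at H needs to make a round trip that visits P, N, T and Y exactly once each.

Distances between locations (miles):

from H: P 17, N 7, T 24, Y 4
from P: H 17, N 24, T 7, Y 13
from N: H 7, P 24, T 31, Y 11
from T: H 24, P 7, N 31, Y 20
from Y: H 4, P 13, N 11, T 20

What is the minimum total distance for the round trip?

Minimum total distance: 62 miles.

There are 12 distinct closed tours to check (reversals are equivalent).
H → P → N → T → Y → H: 17+24+31+20+4 = 96
H → P → N → Y → T → H: 17+24+11+20+24 = 96
H → P → T → N → Y → H: 17+7+31+11+4 = 70
H → P → T → Y → N → H: 17+7+20+11+7 = 62
H → P → Y → N → T → H: 17+13+11+31+24 = 96
H → P → Y → T → N → H: 17+13+20+31+7 = 88
H → N → P → T → Y → H: 7+24+7+20+4 = 62
H → N → P → Y → T → H: 7+24+13+20+24 = 88
H → N → T → P → Y → H: 7+31+7+13+4 = 62
H → N → Y → P → T → H: 7+11+13+7+24 = 62
H → T → P → N → Y → H: 24+7+24+11+4 = 70
H → T → N → P → Y → H: 24+31+24+13+4 = 96
The minimum is 62.
One optimal route: H → P → T → Y → N → H (or its reverse).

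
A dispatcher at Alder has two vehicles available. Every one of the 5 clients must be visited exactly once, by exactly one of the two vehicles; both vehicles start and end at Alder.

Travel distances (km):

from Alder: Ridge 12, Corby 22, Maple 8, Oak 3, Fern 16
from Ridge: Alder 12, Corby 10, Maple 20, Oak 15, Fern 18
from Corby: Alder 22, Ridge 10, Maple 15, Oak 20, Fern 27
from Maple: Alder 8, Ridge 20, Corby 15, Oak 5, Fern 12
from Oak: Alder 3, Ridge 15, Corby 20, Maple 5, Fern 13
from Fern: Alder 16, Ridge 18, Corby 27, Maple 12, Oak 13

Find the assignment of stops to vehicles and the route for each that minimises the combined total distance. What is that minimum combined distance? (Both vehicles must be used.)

Minimum combined distance: 71 km.

There are 2^4 − 1 = 15 ways to divide the 5 stops into two non-empty groups. For each, the best each vehicle can do is its own shortest tour through its group:
  {Ridge} + {Corby, Maple, Oak, Fern}: 24 + 65 = 89
  {Corby} + {Ridge, Maple, Oak, Fern}: 44 + 50 = 94
  {Ridge, Corby} + {Maple, Oak, Fern}: 44 + 36 = 80
  {Maple} + {Ridge, Corby, Oak, Fern}: 16 + 65 = 81
  {Ridge, Maple} + {Corby, Oak, Fern}: 40 + 65 = 105
  {Corby, Maple} + {Ridge, Oak, Fern}: 45 + 46 = 91
  … (15 splits in total)
  {Oak} + {Ridge, Corby, Maple, Fern}: 6 + 65 = 71  ← best
Best: vehicle 1 Alder → Oak → Alder = 6; vehicle 2 Alder → Ridge → Corby → Maple → Fern → Alder = 65; combined 71.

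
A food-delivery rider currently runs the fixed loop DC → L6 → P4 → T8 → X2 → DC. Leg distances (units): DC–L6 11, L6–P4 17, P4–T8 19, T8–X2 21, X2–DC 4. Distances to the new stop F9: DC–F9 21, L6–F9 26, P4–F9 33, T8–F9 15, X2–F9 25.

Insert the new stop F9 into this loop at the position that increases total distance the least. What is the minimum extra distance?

Insertion cost between consecutive stops i–j is d(i,F9) + d(F9,j) − d(i,j):
  between DC and L6: 21 + 26 − 11 = 36
  between L6 and P4: 26 + 33 − 17 = 42
  between P4 and T8: 33 + 15 − 19 = 29
  between T8 and X2: 15 + 25 − 21 = 19
  between X2 and DC: 25 + 21 − 4 = 42
Cheapest insertion is between T8 and X2, adding 19.
New total = 72 + 19 = 91.

Minimum extra distance: 19, inserting F9 between T8 and X2.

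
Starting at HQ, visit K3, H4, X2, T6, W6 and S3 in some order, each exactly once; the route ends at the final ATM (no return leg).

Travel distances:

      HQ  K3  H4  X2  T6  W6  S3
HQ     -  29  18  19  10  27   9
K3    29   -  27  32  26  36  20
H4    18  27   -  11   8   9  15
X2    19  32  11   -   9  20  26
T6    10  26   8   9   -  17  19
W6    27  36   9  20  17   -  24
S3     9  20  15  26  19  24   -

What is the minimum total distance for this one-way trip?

There are 6! = 720 possible orderings.
HQ→K3→H4→X2→T6→W6→S3: 29+27+11+9+17+24 = 117
HQ→K3→H4→X2→T6→S3→W6: 29+27+11+9+19+24 = 119
HQ→K3→H4→X2→W6→T6→S3: 29+27+11+20+17+19 = 123
HQ→K3→H4→X2→W6→S3→T6: 29+27+11+20+24+19 = 130
HQ→K3→H4→X2→S3→T6→W6: 29+27+11+26+19+17 = 129
HQ→K3→H4→X2→S3→W6→T6: 29+27+11+26+24+17 = 134
HQ→K3→H4→T6→X2→W6→S3: 29+27+8+9+20+24 = 117
HQ→K3→H4→T6→X2→S3→W6: 29+27+8+9+26+24 = 123
… (712 more)
HQ→T6→X2→H4→W6→S3→K3: 10+9+11+9+24+20 = 83  ← best
The minimum is 83.
One shortest path: HQ → T6 → X2 → H4 → W6 → S3 → K3.

Shortest open route: 83.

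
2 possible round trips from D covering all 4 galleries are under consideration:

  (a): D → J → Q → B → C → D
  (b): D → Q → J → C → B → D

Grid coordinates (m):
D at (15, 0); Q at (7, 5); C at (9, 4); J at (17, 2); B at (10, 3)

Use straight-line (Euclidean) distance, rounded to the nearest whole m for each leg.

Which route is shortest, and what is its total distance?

Shortest is (a), total 25 m.

(a): 3 + 10 + 4 + 1 + 7 = 25
(b): 9 + 10 + 8 + 1 + 6 = 34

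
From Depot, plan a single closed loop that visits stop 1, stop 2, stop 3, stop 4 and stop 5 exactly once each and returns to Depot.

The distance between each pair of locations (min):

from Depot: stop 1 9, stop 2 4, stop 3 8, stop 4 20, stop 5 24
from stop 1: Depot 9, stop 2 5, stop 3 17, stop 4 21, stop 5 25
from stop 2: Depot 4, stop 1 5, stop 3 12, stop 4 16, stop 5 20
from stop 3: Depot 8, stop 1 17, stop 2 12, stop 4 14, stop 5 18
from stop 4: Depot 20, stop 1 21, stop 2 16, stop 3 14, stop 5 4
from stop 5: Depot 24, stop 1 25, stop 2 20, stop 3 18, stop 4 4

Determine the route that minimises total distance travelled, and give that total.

With 5 stops there are 5!/2 = 60 distinct round trips (a route and its reverse cost the same).
Depot → stop 1 → stop 2 → stop 3 → stop 4 → stop 5 → Depot: 9+5+12+14+4+24 = 68
Depot → stop 1 → stop 2 → stop 3 → stop 5 → stop 4 → Depot: 9+5+12+18+4+20 = 68
Depot → stop 1 → stop 2 → stop 4 → stop 3 → stop 5 → Depot: 9+5+16+14+18+24 = 86
Depot → stop 1 → stop 2 → stop 4 → stop 5 → stop 3 → Depot: 9+5+16+4+18+8 = 60
Depot → stop 1 → stop 2 → stop 5 → stop 3 → stop 4 → Depot: 9+5+20+18+14+20 = 86
Depot → stop 1 → stop 2 → stop 5 → stop 4 → stop 3 → Depot: 9+5+20+4+14+8 = 60
Depot → stop 1 → stop 3 → stop 2 → stop 4 → stop 5 → Depot: 9+17+12+16+4+24 = 82
Depot → stop 1 → stop 3 → stop 2 → stop 5 → stop 4 → Depot: 9+17+12+20+4+20 = 82
Depot → stop 1 → stop 3 → stop 4 → stop 2 → stop 5 → Depot: 9+17+14+16+20+24 = 100
Depot → stop 1 → stop 3 → stop 4 → stop 5 → stop 2 → Depot: 9+17+14+4+20+4 = 68
Depot → stop 1 → stop 3 → stop 5 → stop 2 → stop 4 → Depot: 9+17+18+20+16+20 = 100
Depot → stop 1 → stop 3 → stop 5 → stop 4 → stop 2 → Depot: 9+17+18+4+16+4 = 68
Depot → stop 1 → stop 4 → stop 2 → stop 3 → stop 5 → Depot: 9+21+16+12+18+24 = 100
Depot → stop 1 → stop 4 → stop 2 → stop 5 → stop 3 → Depot: 9+21+16+20+18+8 = 92
… (46 more)
The minimum is 60.
One optimal route: Depot → stop 1 → stop 2 → stop 4 → stop 5 → stop 3 → Depot (or its reverse).

Shortest round trip = 60 min.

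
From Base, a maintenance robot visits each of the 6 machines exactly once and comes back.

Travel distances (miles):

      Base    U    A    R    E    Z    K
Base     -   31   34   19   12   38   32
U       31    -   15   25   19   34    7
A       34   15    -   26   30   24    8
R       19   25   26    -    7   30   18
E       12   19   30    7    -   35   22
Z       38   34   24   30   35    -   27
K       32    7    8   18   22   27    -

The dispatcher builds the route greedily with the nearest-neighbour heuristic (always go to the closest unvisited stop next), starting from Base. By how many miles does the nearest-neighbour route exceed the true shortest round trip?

Base: E=12, R=19, U=31, K=32, A=34, Z=38 ⇒ E
E: R=7, U=19, K=22, A=30, Z=35 ⇒ R
R: K=18, U=25, A=26, Z=30 ⇒ K
K: U=7, A=8, Z=27 ⇒ U
U: A=15, Z=34 ⇒ A
A: Z=24 ⇒ Z
NN route Base → E → R → K → U → A → Z → Base costs 121.
Optimal: Base → U → K → A → Z → R → E → Base costs 119 (by enumerating all 360 distinct tours).
Excess = 121 − 119 = 2.

2 miles longer than the optimal tour.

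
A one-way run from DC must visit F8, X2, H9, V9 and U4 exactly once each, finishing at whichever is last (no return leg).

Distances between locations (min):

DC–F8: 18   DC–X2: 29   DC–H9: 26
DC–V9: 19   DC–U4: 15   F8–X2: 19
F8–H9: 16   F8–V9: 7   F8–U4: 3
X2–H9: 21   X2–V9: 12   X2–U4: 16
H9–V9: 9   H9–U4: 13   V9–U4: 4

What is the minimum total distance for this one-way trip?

There are 5! = 120 possible orderings.
DC→F8→X2→H9→V9→U4: 18+19+21+9+4 = 71
DC→F8→X2→H9→U4→V9: 18+19+21+13+4 = 75
DC→F8→X2→V9→H9→U4: 18+19+12+9+13 = 71
DC→F8→X2→V9→U4→H9: 18+19+12+4+13 = 66
DC→F8→X2→U4→H9→V9: 18+19+16+13+9 = 75
DC→F8→X2→U4→V9→H9: 18+19+16+4+9 = 66
DC→F8→H9→X2→V9→U4: 18+16+21+12+4 = 71
DC→F8→H9→X2→U4→V9: 18+16+21+16+4 = 75
DC→F8→H9→V9→X2→U4: 18+16+9+12+16 = 71
DC→F8→H9→V9→U4→X2: 18+16+9+4+16 = 63
DC→F8→H9→U4→X2→V9: 18+16+13+16+12 = 75
DC→F8→H9→U4→V9→X2: 18+16+13+4+12 = 63
DC→F8→V9→X2→H9→U4: 18+7+12+21+13 = 71
DC→F8→V9→X2→U4→H9: 18+7+12+16+13 = 66
… (106 more)
DC→F8→U4→H9→V9→X2: 18+3+13+9+12 = 55  ← best
The minimum is 55.
One shortest path: DC → F8 → U4 → H9 → V9 → X2.

55 min — the minimum one-way total.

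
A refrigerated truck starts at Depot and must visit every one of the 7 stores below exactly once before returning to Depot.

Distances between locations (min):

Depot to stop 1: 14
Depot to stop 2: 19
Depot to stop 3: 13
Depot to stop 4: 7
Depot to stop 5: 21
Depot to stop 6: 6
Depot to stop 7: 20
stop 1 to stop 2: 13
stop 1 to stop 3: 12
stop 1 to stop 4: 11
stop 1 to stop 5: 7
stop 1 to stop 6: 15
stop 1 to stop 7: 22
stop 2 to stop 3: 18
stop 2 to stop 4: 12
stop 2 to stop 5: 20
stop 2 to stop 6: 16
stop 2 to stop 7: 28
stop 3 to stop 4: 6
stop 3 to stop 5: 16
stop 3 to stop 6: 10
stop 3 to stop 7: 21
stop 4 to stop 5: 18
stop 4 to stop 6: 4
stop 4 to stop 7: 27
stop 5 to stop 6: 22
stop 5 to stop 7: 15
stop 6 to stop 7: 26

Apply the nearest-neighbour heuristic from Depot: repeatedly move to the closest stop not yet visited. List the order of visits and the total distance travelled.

97 min along Depot → stop 6 → stop 4 → stop 3 → stop 1 → stop 5 → stop 7 → stop 2 → Depot.

Depot → [stop 6:6 / stop 4:7 / stop 3:13 / stop 1:14 / stop 2:19 / stop 7:20 / stop 5:21] → stop 6 (6)
stop 6 → [stop 4:4 / stop 3:10 / stop 1:15 / stop 2:16 / stop 5:22 / stop 7:26] → stop 4 (4)
stop 4 → [stop 3:6 / stop 1:11 / stop 2:12 / stop 5:18 / stop 7:27] → stop 3 (6)
stop 3 → [stop 1:12 / stop 5:16 / stop 2:18 / stop 7:21] → stop 1 (12)
stop 1 → [stop 5:7 / stop 2:13 / stop 7:22] → stop 5 (7)
stop 5 → [stop 7:15 / stop 2:20] → stop 7 (15)
stop 7 → [stop 2:28] → stop 2 (28)
Return stop 2→Depot: 19.
Total = 6 + 4 + 6 + 12 + 7 + 15 + 28 + 19 = 97.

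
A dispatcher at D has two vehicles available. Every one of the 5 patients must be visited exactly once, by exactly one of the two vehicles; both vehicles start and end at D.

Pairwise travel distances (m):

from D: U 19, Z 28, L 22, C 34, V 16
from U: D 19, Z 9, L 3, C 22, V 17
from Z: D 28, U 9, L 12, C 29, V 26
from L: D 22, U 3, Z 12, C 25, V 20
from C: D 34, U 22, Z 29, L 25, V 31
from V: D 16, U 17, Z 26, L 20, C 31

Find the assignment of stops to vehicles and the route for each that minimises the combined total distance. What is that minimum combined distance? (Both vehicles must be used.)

Check every non-empty split of the stops between the two vehicles; for each half take its own optimal tour:
  {U} + {Z, L, C, V}: 38 + 110 = 148
  {Z} + {U, L, C, V}: 56 + 94 = 150
  {U, Z} + {L, C, V}: 56 + 94 = 150
  {L} + {U, Z, C, V}: 44 + 104 = 148
  {U, L} + {Z, C, V}: 44 + 104 = 148
  {Z, L} + {U, C, V}: 62 + 88 = 150
  … (15 splits in total)
  {U, Z, L, C} + {V}: 97 + 32 = 129  ← best
Best: vehicle 1 D → U → L → Z → C → D = 97; vehicle 2 D → V → D = 32; combined 129.

Minimum combined distance: 129 m.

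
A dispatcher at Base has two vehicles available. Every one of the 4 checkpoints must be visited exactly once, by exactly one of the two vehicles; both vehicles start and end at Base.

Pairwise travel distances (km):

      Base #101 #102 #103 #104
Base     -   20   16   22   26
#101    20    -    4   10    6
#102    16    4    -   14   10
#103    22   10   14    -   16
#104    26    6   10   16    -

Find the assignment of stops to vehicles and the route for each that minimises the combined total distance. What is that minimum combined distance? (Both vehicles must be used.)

96 km — the smallest possible combined total.

Try each way of splitting the stops between the two vehicles (each non-empty) and, for each split, find the best tour for each vehicle:
  {#101} + {#102, #103, #104}: 40 + 64 = 104
  {#102} + {#101, #103, #104}: 32 + 64 = 96
  {#101, #102} + {#103, #104}: 40 + 64 = 104
  {#103} + {#101, #102, #104}: 44 + 52 = 96
  {#101, #103} + {#102, #104}: 52 + 52 = 104
  {#102, #103} + {#101, #104}: 52 + 52 = 104
  … (7 splits in total)
Best: vehicle 1 Base → #102 → Base = 32; vehicle 2 Base → #101 → #104 → #103 → Base = 64; combined 96.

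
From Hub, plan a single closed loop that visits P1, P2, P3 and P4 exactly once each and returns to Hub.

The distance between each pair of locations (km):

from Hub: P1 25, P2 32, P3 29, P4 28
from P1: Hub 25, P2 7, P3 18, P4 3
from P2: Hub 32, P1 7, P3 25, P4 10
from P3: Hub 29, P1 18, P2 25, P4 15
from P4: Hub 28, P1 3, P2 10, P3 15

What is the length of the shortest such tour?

86 km — the shortest possible round trip.

Hub→P1→P2→P3→P4→Hub: 25+7+25+15+28 = 100
Hub→P1→P2→P4→P3→Hub: 25+7+10+15+29 = 86
Hub→P1→P3→P2→P4→Hub: 25+18+25+10+28 = 106
Hub→P1→P3→P4→P2→Hub: 25+18+15+10+32 = 100
Hub→P1→P4→P2→P3→Hub: 25+3+10+25+29 = 92
Hub→P1→P4→P3→P2→Hub: 25+3+15+25+32 = 100
Hub→P2→P1→P3→P4→Hub: 32+7+18+15+28 = 100
Hub→P2→P1→P4→P3→Hub: 32+7+3+15+29 = 86
Hub→P2→P3→P1→P4→Hub: 32+25+18+3+28 = 106
Hub→P2→P4→P1→P3→Hub: 32+10+3+18+29 = 92
Hub→P3→P1→P2→P4→Hub: 29+18+7+10+28 = 92
Hub→P3→P2→P1→P4→Hub: 29+25+7+3+28 = 92
The minimum is 86.
One optimal route: Hub → P1 → P2 → P4 → P3 → Hub (or its reverse).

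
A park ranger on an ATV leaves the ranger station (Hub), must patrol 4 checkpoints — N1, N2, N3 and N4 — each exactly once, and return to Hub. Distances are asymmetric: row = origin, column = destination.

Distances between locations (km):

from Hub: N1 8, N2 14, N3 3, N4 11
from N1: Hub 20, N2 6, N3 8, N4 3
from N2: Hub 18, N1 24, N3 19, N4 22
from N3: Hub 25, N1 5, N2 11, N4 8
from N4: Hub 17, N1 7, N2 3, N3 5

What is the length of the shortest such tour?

Hub - N1 - N2 - N3 - N4 - Hub: 8+6+19+8+17 = 58
Hub - N1 - N2 - N4 - N3 - Hub: 8+6+22+5+25 = 66
Hub - N1 - N3 - N2 - N4 - Hub: 8+8+11+22+17 = 66
Hub - N1 - N3 - N4 - N2 - Hub: 8+8+8+3+18 = 45
Hub - N1 - N4 - N2 - N3 - Hub: 8+3+3+19+25 = 58
Hub - N1 - N4 - N3 - N2 - Hub: 8+3+5+11+18 = 45
Hub - N2 - N1 - N3 - N4 - Hub: 14+24+8+8+17 = 71
Hub - N2 - N1 - N4 - N3 - Hub: 14+24+3+5+25 = 71
Hub - N2 - N3 - N1 - N4 - Hub: 14+19+5+3+17 = 58
Hub - N2 - N3 - N4 - N1 - Hub: 14+19+8+7+20 = 68
Hub - N2 - N4 - N1 - N3 - Hub: 14+22+7+8+25 = 76
Hub - N2 - N4 - N3 - N1 - Hub: 14+22+5+5+20 = 66
Hub - N3 - N1 - N2 - N4 - Hub: 3+5+6+22+17 = 53
Hub - N3 - N1 - N4 - N2 - Hub: 3+5+3+3+18 = 32
… (10 more)
The minimum is 32.
One optimal route: Hub → N3 → N1 → N4 → N2 → Hub.

32 km — the shortest possible round trip.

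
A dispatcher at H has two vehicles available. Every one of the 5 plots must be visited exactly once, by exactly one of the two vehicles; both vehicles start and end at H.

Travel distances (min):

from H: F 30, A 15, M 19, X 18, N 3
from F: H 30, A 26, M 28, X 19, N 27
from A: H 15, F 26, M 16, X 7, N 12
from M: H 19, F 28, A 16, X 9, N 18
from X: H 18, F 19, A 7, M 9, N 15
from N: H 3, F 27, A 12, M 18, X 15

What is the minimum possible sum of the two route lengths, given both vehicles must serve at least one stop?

94 min — the smallest possible combined total.

Check every non-empty split of the stops between the two vehicles; for each half take its own optimal tour:
  {F} + {A, M, X, N}: 60 + 50 = 110
  {A} + {F, M, X, N}: 30 + 77 = 107
  {F, A} + {M, X, N}: 71 + 46 = 117
  {M} + {F, A, X, N}: 38 + 71 = 109
  {F, M} + {A, X, N}: 77 + 40 = 117
  {A, M} + {F, X, N}: 50 + 67 = 117
  … (15 splits in total)
  {F, A, M, X} + {N}: 88 + 6 = 94  ← best
Best: vehicle 1 H → A → F → X → M → H = 88; vehicle 2 H → N → H = 6; combined 94.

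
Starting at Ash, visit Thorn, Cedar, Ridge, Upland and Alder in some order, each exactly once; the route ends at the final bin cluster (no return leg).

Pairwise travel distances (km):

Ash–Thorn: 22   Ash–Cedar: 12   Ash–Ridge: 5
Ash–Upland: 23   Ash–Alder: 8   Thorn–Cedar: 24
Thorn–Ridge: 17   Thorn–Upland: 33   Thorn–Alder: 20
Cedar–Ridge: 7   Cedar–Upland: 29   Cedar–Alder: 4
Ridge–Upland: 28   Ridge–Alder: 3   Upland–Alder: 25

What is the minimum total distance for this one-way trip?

There are 5! = 120 possible orderings.
Ash - Thorn - Cedar - Ridge - Upland - Alder: 22+24+7+28+25 = 106
Ash - Thorn - Cedar - Ridge - Alder - Upland: 22+24+7+3+25 = 81
Ash - Thorn - Cedar - Upland - Ridge - Alder: 22+24+29+28+3 = 106
Ash - Thorn - Cedar - Upland - Alder - Ridge: 22+24+29+25+3 = 103
Ash - Thorn - Cedar - Alder - Ridge - Upland: 22+24+4+3+28 = 81
Ash - Thorn - Cedar - Alder - Upland - Ridge: 22+24+4+25+28 = 103
Ash - Thorn - Ridge - Cedar - Upland - Alder: 22+17+7+29+25 = 100
Ash - Thorn - Ridge - Cedar - Alder - Upland: 22+17+7+4+25 = 75
Ash - Thorn - Ridge - Upland - Cedar - Alder: 22+17+28+29+4 = 100
Ash - Thorn - Ridge - Upland - Alder - Cedar: 22+17+28+25+4 = 96
Ash - Thorn - Ridge - Alder - Cedar - Upland: 22+17+3+4+29 = 75
Ash - Thorn - Ridge - Alder - Upland - Cedar: 22+17+3+25+29 = 96
Ash - Thorn - Upland - Cedar - Ridge - Alder: 22+33+29+7+3 = 94
Ash - Thorn - Upland - Cedar - Alder - Ridge: 22+33+29+4+3 = 91
… (106 more)
Ash - Cedar - Alder - Ridge - Thorn - Upland: 12+4+3+17+33 = 69  ← best
The minimum is 69.
One shortest path: Ash → Cedar → Alder → Ridge → Thorn → Upland.

Shortest open route: 69 km.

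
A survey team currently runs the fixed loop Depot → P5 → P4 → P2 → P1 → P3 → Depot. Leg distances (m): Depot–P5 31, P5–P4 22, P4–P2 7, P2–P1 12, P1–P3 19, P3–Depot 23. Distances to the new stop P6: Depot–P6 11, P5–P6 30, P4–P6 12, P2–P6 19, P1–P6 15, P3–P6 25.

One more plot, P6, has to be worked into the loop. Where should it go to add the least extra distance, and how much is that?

Minimum extra distance: 10 m, inserting P6 between Depot and P5.

Insertion cost between consecutive stops i–j is d(i,P6) + d(P6,j) − d(i,j):
  between Depot and P5: 11 + 30 − 31 = 10
  between P5 and P4: 30 + 12 − 22 = 20
  between P4 and P2: 12 + 19 − 7 = 24
  between P2 and P1: 19 + 15 − 12 = 22
  between P1 and P3: 15 + 25 − 19 = 21
  between P3 and Depot: 25 + 11 − 23 = 13
Cheapest insertion is between Depot and P5, adding 10.
New total = 114 + 10 = 124.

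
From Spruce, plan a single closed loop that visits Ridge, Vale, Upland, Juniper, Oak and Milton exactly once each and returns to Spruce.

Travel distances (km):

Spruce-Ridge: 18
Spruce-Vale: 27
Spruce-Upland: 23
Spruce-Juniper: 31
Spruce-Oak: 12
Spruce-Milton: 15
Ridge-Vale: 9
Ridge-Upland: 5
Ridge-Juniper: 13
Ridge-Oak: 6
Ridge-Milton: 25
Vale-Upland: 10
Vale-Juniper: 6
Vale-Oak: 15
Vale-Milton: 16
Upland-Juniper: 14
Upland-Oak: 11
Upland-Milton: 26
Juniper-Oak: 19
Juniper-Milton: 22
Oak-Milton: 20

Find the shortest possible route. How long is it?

There are 360 distinct closed tours to check (reversals are equivalent).
Spruce - Ridge - Vale - Upland - Juniper - Oak - Milton - Spruce: 18+9+10+14+19+20+15 = 105
Spruce - Ridge - Vale - Upland - Juniper - Milton - Oak - Spruce: 18+9+10+14+22+20+12 = 105
Spruce - Ridge - Vale - Upland - Oak - Juniper - Milton - Spruce: 18+9+10+11+19+22+15 = 104
Spruce - Ridge - Vale - Upland - Oak - Milton - Juniper - Spruce: 18+9+10+11+20+22+31 = 121
Spruce - Ridge - Vale - Upland - Milton - Juniper - Oak - Spruce: 18+9+10+26+22+19+12 = 116
Spruce - Ridge - Vale - Upland - Milton - Oak - Juniper - Spruce: 18+9+10+26+20+19+31 = 133
Spruce - Ridge - Vale - Juniper - Upland - Oak - Milton - Spruce: 18+9+6+14+11+20+15 = 93
Spruce - Ridge - Vale - Juniper - Upland - Milton - Oak - Spruce: 18+9+6+14+26+20+12 = 105
… (352 more)
Spruce - Oak - Ridge - Upland - Juniper - Vale - Milton - Spruce: 12+6+5+14+6+16+15 = 74  ← best
The minimum is 74.
One optimal route: Spruce → Oak → Ridge → Upland → Juniper → Vale → Milton → Spruce (or its reverse).

Shortest round trip = 74 km.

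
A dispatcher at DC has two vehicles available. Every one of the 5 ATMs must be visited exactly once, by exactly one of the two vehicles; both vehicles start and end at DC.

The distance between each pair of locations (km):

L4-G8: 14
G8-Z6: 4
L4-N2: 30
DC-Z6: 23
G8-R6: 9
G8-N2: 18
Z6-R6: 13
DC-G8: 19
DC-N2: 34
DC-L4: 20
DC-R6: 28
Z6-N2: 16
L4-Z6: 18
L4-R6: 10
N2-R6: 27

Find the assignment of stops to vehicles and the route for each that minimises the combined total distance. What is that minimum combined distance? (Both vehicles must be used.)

There are 2^4 − 1 = 15 ways to divide the 5 stops into two non-empty groups. For each, the best each vehicle can do is its own shortest tour through its group:
  {L4} + {G8, Z6, N2, R6}: 40 + 91 = 131
  {G8} + {L4, Z6, N2, R6}: 38 + 93 = 131
  {L4, G8} + {Z6, N2, R6}: 53 + 91 = 144
  {Z6} + {L4, G8, N2, R6}: 46 + 91 = 137
  {L4, Z6} + {G8, N2, R6}: 61 + 89 = 150
  {G8, Z6} + {L4, N2, R6}: 46 + 91 = 137
  … (15 splits in total)
Best: vehicle 1 DC → L4 → DC = 40; vehicle 2 DC → G8 → R6 → Z6 → N2 → DC = 91; combined 131.

Minimum combined distance: 131 km.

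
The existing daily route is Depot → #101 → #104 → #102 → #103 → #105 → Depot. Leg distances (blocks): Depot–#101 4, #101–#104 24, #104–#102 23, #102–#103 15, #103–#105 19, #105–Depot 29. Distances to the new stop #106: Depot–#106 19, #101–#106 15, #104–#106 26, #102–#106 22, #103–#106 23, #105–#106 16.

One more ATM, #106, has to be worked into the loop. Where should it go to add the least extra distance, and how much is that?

+6 blocks — insert #106 between #105 and Depot.

Insertion cost between consecutive stops i–j is d(i,#106) + d(#106,j) − d(i,j):
  between Depot and #101: 19 + 15 − 4 = 30
  between #101 and #104: 15 + 26 − 24 = 17
  between #104 and #102: 26 + 22 − 23 = 25
  between #102 and #103: 22 + 23 − 15 = 30
  between #103 and #105: 23 + 16 − 19 = 20
  between #105 and Depot: 16 + 19 − 29 = 6
Cheapest insertion is between #105 and Depot, adding 6.
New total = 114 + 6 = 120.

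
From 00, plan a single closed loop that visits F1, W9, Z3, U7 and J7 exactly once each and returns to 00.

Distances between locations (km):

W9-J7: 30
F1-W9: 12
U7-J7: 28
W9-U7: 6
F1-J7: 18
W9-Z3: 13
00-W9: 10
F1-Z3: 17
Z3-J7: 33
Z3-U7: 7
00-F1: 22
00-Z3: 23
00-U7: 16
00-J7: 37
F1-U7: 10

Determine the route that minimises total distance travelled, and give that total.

Shortest round trip = 95 km.

With 5 stops there are 5!/2 = 60 distinct round trips (a route and its reverse cost the same).
00→F1→W9→Z3→U7→J7→00: 22+12+13+7+28+37 = 119
00→F1→W9→Z3→J7→U7→00: 22+12+13+33+28+16 = 124
00→F1→W9→U7→Z3→J7→00: 22+12+6+7+33+37 = 117
00→F1→W9→U7→J7→Z3→00: 22+12+6+28+33+23 = 124
00→F1→W9→J7→Z3→U7→00: 22+12+30+33+7+16 = 120
00→F1→W9→J7→U7→Z3→00: 22+12+30+28+7+23 = 122
00→F1→Z3→W9→U7→J7→00: 22+17+13+6+28+37 = 123
00→F1→Z3→W9→J7→U7→00: 22+17+13+30+28+16 = 126
00→F1→Z3→U7→W9→J7→00: 22+17+7+6+30+37 = 119
00→F1→Z3→U7→J7→W9→00: 22+17+7+28+30+10 = 114
00→F1→Z3→J7→W9→U7→00: 22+17+33+30+6+16 = 124
00→F1→Z3→J7→U7→W9→00: 22+17+33+28+6+10 = 116
00→F1→U7→W9→Z3→J7→00: 22+10+6+13+33+37 = 121
00→F1→U7→W9→J7→Z3→00: 22+10+6+30+33+23 = 124
… (46 more)
00→W9→Z3→U7→F1→J7→00: 10+13+7+10+18+37 = 95  ← best
The minimum is 95.
One optimal route: 00 → W9 → Z3 → U7 → F1 → J7 → 00 (or its reverse).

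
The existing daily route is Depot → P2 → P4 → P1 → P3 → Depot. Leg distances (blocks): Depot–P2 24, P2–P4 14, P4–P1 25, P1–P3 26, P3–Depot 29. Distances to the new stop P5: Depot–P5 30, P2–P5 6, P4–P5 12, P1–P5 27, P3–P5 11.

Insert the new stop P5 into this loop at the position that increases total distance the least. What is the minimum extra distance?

+4 blocks — insert P5 between P2 and P4.

Insertion cost between consecutive stops i–j is d(i,P5) + d(P5,j) − d(i,j):
  between Depot and P2: 30 + 6 − 24 = 12
  between P2 and P4: 6 + 12 − 14 = 4
  between P4 and P1: 12 + 27 − 25 = 14
  between P1 and P3: 27 + 11 − 26 = 12
  between P3 and Depot: 11 + 30 − 29 = 12
Cheapest insertion is between P2 and P4, adding 4.
New total = 118 + 4 = 122.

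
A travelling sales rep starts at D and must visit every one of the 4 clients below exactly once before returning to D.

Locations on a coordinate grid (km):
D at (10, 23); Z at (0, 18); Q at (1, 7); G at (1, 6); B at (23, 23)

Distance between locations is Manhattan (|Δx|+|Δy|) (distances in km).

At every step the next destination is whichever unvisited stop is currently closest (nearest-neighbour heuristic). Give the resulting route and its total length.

Nearest-neighbour total = 80 km; route D → B → Z → Q → G → D.

At D the remaining stops are B 13, Z 15, Q 25, G 26; go to B.
At B the remaining stops are Z 28, Q 38, G 39; go to Z.
At Z the remaining stops are Q 12, G 13; go to Q.
At Q the remaining stops are G 1; go to G.
Return G→D: 26.
Total = 13 + 28 + 12 + 1 + 26 = 80.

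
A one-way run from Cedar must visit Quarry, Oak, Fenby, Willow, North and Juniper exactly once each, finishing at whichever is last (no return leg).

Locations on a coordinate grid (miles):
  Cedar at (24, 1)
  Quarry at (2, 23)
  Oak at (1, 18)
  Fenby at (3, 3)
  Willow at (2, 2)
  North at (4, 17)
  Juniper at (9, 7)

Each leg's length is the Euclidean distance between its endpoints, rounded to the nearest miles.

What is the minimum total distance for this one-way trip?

There are 6! = 720 possible orderings.
Cedar - Quarry - Oak - Fenby - Willow - North - Juniper: 31+5+15+1+15+11 = 78
Cedar - Quarry - Oak - Fenby - Willow - Juniper - North: 31+5+15+1+9+11 = 72
Cedar - Quarry - Oak - Fenby - North - Willow - Juniper: 31+5+15+14+15+9 = 89
Cedar - Quarry - Oak - Fenby - North - Juniper - Willow: 31+5+15+14+11+9 = 85
Cedar - Quarry - Oak - Fenby - Juniper - Willow - North: 31+5+15+7+9+15 = 82
Cedar - Quarry - Oak - Fenby - Juniper - North - Willow: 31+5+15+7+11+15 = 84
Cedar - Quarry - Oak - Willow - Fenby - North - Juniper: 31+5+16+1+14+11 = 78
Cedar - Quarry - Oak - Willow - Fenby - Juniper - North: 31+5+16+1+7+11 = 71
… (712 more)
Cedar - Juniper - Fenby - Willow - North - Oak - Quarry: 16+7+1+15+3+5 = 47  ← best
The minimum is 47.
One shortest path: Cedar → Juniper → Fenby → Willow → North → Oak → Quarry.

47 miles — the minimum one-way total.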